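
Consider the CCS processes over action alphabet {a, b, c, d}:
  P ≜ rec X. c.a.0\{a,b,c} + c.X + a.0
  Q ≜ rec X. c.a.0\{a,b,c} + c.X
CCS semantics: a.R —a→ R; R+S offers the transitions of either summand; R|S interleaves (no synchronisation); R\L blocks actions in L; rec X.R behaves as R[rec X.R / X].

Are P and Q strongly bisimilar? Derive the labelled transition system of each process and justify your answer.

P's transition system — 4 states:
  p0 = rec X. c.a.0\{a,b,c} + c.X + a.0 → =a=> p1, =c=> p0, =c=> p2
  p1 = 0 → stopped
  p2 = a.0\{a,b,c} → =a=> p3
  p3 = 0\{a,b,c} → stopped
Q's transition system — 3 states:
  q0 = rec X. c.a.0\{a,b,c} + c.X → =c=> q0, =c=> q1
  q1 = a.0\{a,b,c} → =a=> q2
  q2 = 0\{a,b,c} → stopped
Bisimilarity quotient blocks:
  B0 = {p0}
  B1 = {p1, p3, q2}
  B2 = {p2, q1}
  B3 = {q0}
p0 ∈ B0, q0 ∈ B3 → different blocks

not bisimilar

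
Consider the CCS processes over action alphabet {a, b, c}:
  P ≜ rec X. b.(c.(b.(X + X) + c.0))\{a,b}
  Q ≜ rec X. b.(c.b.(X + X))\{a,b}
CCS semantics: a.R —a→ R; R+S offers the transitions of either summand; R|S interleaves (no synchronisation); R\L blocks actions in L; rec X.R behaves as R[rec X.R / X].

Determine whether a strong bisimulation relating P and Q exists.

P's transition system — 4 states:
  m0 = rec X. b.(c.(b.(X + X) + c.0))\{a,b} :: ··b··> m1
  m1 = (c.(b.((rec X. b.(c.(b.(X + X) + c.0))\{a,b}) + (rec X. b.(c.(b.(X + X) + c.0))\{a,b})) + c.0))\{a,b} :: ··c··> m2
  m2 = (b.((rec X. b.(c.(b.(X + X) + c.0))\{a,b}) + (rec X. b.(c.(b.(X + X) + c.0))\{a,b})) + c.0)\{a,b} :: ··c··> m3
  m3 = 0\{a,b} :: stopped
Q's transition system — 3 states:
  n0 = rec X. b.(c.b.(X + X))\{a,b} :: ··b··> n1
  n1 = (c.b.((rec X. b.(c.b.(X + X))\{a,b}) + (rec X. b.(c.b.(X + X))\{a,b})))\{a,b} :: ··c··> n2
  n2 = (b.((rec X. b.(c.b.(X + X))\{a,b}) + (rec X. b.(c.b.(X + X))\{a,b})))\{a,b} :: stopped
Bisimilarity quotient blocks:
  B0 = {m0}
  B1 = {m1}
  B2 = {m2, n1}
  B3 = {m3, n2}
  B4 = {n0}
m0 ∈ B0, n0 ∈ B4 → different blocks

not bisimilar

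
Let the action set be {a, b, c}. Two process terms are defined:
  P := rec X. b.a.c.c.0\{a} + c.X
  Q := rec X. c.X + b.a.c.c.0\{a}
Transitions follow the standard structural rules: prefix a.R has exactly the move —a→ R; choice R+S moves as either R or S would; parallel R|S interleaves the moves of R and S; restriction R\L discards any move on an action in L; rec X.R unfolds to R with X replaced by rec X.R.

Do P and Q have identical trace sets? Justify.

trace-equivalent

Reachable graph of P (5 states):
  u0 = rec X. b.a.c.c.0\{a} + c.X has moves =b=> u1, =c=> u0
  u1 = a.c.c.0\{a} has moves =a=> u2
  u2 = c.c.0\{a} has moves =c=> u3
  u3 = c.0\{a} has moves =c=> u4
  u4 = 0\{a} has moves (no moves)
Reachable graph of Q (5 states):
  v0 = rec X. c.X + b.a.c.c.0\{a} has moves =b=> v1, =c=> v0
  v1 = a.c.c.0\{a} has moves =a=> v2
  v2 = c.c.0\{a} has moves =c=> v3
  v3 = c.0\{a} has moves =c=> v4
  v4 = 0\{a} has moves (no moves)
Partition-refinement fixed point:
  B0 = {u0, v0}
  B1 = {u1, v1}
  B2 = {u2, v2}
  B3 = {u3, v3}
  B4 = {u4, v4}
u0 ∈ B0, v0 ∈ B0 → same block
Bisimilar ⇒ trace-equivalent.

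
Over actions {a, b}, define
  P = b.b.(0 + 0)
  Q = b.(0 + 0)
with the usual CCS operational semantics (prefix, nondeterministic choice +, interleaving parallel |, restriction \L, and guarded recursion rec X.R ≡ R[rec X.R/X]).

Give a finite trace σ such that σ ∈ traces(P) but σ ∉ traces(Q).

bb

LTS(P): 3 reachable states
  m0 = b.b.(0 + 0) | -b-> m1
  m1 = b.(0 + 0) | -b-> m2
  m2 = 0 + 0 | ·
LTS(Q): 2 reachable states
  n0 = b.(0 + 0) | -b-> n1
  n1 = 0 + 0 | ·
Run σ = ⟨bb⟩ on P: start {m0}
  step 1 (b): {m1}
  step 2 (b): {m2}
  — P admits the full trace.
Run σ = ⟨bb⟩ on Q: start {n0}
  step 1 (b): {n1}
  step 2 (b): ∅ (Q stuck)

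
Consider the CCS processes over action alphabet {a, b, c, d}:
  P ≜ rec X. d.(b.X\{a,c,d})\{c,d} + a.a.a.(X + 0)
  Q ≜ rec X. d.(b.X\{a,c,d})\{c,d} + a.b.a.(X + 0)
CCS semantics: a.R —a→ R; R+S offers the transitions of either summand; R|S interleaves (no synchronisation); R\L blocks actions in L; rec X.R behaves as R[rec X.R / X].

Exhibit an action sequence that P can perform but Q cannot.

aa

P's transition system — 6 states:
  m0 = rec X. d.(b.X\{a,c,d})\{c,d} + a.a.a.(X + 0) → --a--▸ m1, --d--▸ m2
  m1 = a.a.((rec X. d.(b.X\{a,c,d})\{c,d} + a.a.a.(X + 0)) + 0) → --a--▸ m3
  m2 = (b.(rec X. d.(b.X\{a,c,d})\{c,d} + a.a.a.(X + 0))\{a,c,d})\{c,d} → --b--▸ m4
  m3 = a.((rec X. d.(b.X\{a,c,d})\{c,d} + a.a.a.(X + 0)) + 0) → --a--▸ m5
  m4 = (rec X. d.(b.X\{a,c,d})\{c,d} + a.a.a.(X + 0))\{a,c,d}\{c,d} → stopped
  m5 = (rec X. d.(b.X\{a,c,d})\{c,d} + a.a.a.(X + 0)) + 0 → --a--▸ m1, --d--▸ m2
Q's transition system — 6 states:
  n0 = rec X. d.(b.X\{a,c,d})\{c,d} + a.b.a.(X + 0) → --a--▸ n1, --d--▸ n2
  n1 = b.a.((rec X. d.(b.X\{a,c,d})\{c,d} + a.b.a.(X + 0)) + 0) → --b--▸ n3
  n2 = (b.(rec X. d.(b.X\{a,c,d})\{c,d} + a.b.a.(X + 0))\{a,c,d})\{c,d} → --b--▸ n4
  n3 = a.((rec X. d.(b.X\{a,c,d})\{c,d} + a.b.a.(X + 0)) + 0) → --a--▸ n5
  n4 = (rec X. d.(b.X\{a,c,d})\{c,d} + a.b.a.(X + 0))\{a,c,d}\{c,d} → stopped
  n5 = (rec X. d.(b.X\{a,c,d})\{c,d} + a.b.a.(X + 0)) + 0 → --a--▸ n1, --d--▸ n2
Run σ = ⟨aa⟩ on P: start {m0}
  after a @ step 1: {m1}
  after a @ step 2: {m3}
  ✓ P
Run σ = ⟨aa⟩ on Q: start {n0}
  after a @ step 1: {n1}
  after a @ step 2: no successor for Q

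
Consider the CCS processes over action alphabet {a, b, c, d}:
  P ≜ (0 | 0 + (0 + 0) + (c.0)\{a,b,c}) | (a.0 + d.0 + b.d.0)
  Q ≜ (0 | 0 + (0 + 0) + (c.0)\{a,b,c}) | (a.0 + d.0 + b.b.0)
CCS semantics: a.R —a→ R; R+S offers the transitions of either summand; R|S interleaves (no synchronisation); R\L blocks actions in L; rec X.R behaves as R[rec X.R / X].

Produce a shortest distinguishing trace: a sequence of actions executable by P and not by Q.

P's transition system — 3 states:
  s0 = (0 | 0 + (0 + 0) + (c.0)\{a,b,c}) | (a.0 + d.0 + b.d.0) | -a-> s1, -b-> s2, -d-> s1
  s1 = (0 | 0 + (0 + 0) + (c.0)\{a,b,c}) | 0 | stopped
  s2 = (0 | 0 + (0 + 0) + (c.0)\{a,b,c}) | d.0 | -d-> s1
Q's transition system — 3 states:
  t0 = (0 | 0 + (0 + 0) + (c.0)\{a,b,c}) | (a.0 + d.0 + b.b.0) | -a-> t1, -b-> t2, -d-> t1
  t1 = (0 | 0 + (0 + 0) + (c.0)\{a,b,c}) | 0 | stopped
  t2 = (0 | 0 + (0 + 0) + (c.0)\{a,b,c}) | b.0 | -b-> t1
Run σ = ⟨bd⟩ on P: start {s0}
  after b @ step 1: {s2}
  after d @ step 2: {s1}
  P completes σ.
Run σ = ⟨bd⟩ on Q: start {t0}
  after b @ step 1: {t2}
  after d @ step 2: ∅ (Q stuck)

bd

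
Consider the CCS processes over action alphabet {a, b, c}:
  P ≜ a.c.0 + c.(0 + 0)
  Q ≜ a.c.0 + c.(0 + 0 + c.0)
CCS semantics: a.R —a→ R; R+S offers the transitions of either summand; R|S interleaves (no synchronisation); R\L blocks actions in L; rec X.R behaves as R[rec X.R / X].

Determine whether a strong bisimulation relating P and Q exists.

P ≁ Q

LTS(P): 4 reachable states
  p0 = a.c.0 + c.(0 + 0) :: -a-> p1, -c-> p2
  p1 = c.0 :: -c-> p3
  p2 = 0 + 0 :: (no moves)
  p3 = 0 :: (no moves)
LTS(Q): 4 reachable states
  q0 = a.c.0 + c.(0 + 0 + c.0) :: -a-> q1, -c-> q2
  q1 = c.0 :: -c-> q3
  q2 = 0 + 0 + c.0 :: -c-> q3
  q3 = 0 :: (no moves)
Bisimilarity quotient blocks:
  B0 = {p0}
  B1 = {p2, p3, q3}
  B2 = {p1, q1, q2}
  B3 = {q0}
p0 ∈ B0, q0 ∈ B3 → different blocks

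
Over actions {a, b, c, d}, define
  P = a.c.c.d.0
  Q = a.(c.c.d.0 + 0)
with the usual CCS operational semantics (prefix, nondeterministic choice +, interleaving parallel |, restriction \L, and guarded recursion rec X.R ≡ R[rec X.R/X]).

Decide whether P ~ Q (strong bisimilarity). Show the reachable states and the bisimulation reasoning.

P's transition system — 5 states:
  p0 = a.c.c.d.0 has moves -a-> p1
  p1 = c.c.d.0 has moves -c-> p2
  p2 = c.d.0 has moves -c-> p3
  p3 = d.0 has moves -d-> p4
  p4 = 0 has moves ·
Q's transition system — 5 states:
  q0 = a.(c.c.d.0 + 0) has moves -a-> q1
  q1 = c.c.d.0 + 0 has moves -c-> q2
  q2 = c.d.0 has moves -c-> q3
  q3 = d.0 has moves -d-> q4
  q4 = 0 has moves ·
Partition-refinement fixed point:
  B0 = {p0, q0}
  B1 = {p1, q1}
  B2 = {p2, q2}
  B3 = {p3, q3}
  B4 = {p4, q4}
p0 ∈ B0, q0 ∈ B0 → same block

bisimilar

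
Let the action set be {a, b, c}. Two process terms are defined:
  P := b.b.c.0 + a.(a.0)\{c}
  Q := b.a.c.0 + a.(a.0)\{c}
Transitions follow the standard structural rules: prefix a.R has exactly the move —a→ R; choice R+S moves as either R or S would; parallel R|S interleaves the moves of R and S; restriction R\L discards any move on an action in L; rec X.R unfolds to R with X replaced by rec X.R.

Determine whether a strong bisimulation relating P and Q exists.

P ≁ Q

LTS(P): 6 reachable states
  p0 = b.b.c.0 + a.(a.0)\{c} → =a=> p1, =b=> p2
  p1 = (a.0)\{c} → =a=> p3
  p2 = b.c.0 → =b=> p4
  p3 = 0\{c} → deadlocked
  p4 = c.0 → =c=> p5
  p5 = 0 → deadlocked
LTS(Q): 6 reachable states
  q0 = b.a.c.0 + a.(a.0)\{c} → =a=> q1, =b=> q2
  q1 = (a.0)\{c} → =a=> q3
  q2 = a.c.0 → =a=> q4
  q3 = 0\{c} → deadlocked
  q4 = c.0 → =c=> q5
  q5 = 0 → deadlocked
Partition-refinement fixed point:
  B0 = {p0}
  B1 = {p2}
  B2 = {p4, q4}
  B3 = {p3, p5, q3, q5}
  B4 = {p1, q1}
  B5 = {q0}
  B6 = {q2}
p0 ∈ B0, q0 ∈ B5 → different blocks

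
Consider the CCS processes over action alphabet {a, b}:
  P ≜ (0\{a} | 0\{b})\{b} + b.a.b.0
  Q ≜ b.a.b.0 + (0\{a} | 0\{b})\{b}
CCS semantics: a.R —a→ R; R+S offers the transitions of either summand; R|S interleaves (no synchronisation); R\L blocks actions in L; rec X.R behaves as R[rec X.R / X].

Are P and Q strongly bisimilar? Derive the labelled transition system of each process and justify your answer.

YES

P's transition system — 4 states:
  u0 = (0\{a} | 0\{b})\{b} + b.a.b.0 :: =b=> u1
  u1 = a.b.0 :: =a=> u2
  u2 = b.0 :: =b=> u3
  u3 = 0 :: (no moves)
Q's transition system — 4 states:
  v0 = b.a.b.0 + (0\{a} | 0\{b})\{b} :: =b=> v1
  v1 = a.b.0 :: =a=> v2
  v2 = b.0 :: =b=> v3
  v3 = 0 :: (no moves)
Coarsest stable partition (strong bisimilarity classes):
  B0 = {u0, v0}
  B1 = {u1, v1}
  B2 = {u2, v2}
  B3 = {u3, v3}
u0 ∈ B0, v0 ∈ B0 → same block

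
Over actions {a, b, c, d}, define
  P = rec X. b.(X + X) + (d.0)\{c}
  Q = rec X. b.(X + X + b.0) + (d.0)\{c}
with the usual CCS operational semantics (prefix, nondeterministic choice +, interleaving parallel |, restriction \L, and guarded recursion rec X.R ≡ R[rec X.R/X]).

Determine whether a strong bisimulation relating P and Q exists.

Reachable graph of P (3 states):
  m0 = rec X. b.(X + X) + (d.0)\{c} | -b-> m1, -d-> m2
  m1 = (rec X. b.(X + X) + (d.0)\{c}) + (rec X. b.(X + X) + (d.0)\{c}) | -b-> m1, -d-> m2
  m2 = 0\{c} | ∅
Reachable graph of Q (4 states):
  n0 = rec X. b.(X + X + b.0) + (d.0)\{c} | -b-> n1, -d-> n2
  n1 = (rec X. b.(X + X + b.0) + (d.0)\{c}) + (rec X. b.(X + X + b.0) + (d.0)\{c}) + b.0 | -b-> n1, -b-> n3, -d-> n2
  n2 = 0\{c} | ∅
  n3 = 0 | ∅
Bisimilarity quotient blocks:
  B0 = {m0, m1}
  B1 = {m2, n2, n3}
  B2 = {n0}
  B3 = {n1}
m0 ∈ B0, n0 ∈ B2 → different blocks

NO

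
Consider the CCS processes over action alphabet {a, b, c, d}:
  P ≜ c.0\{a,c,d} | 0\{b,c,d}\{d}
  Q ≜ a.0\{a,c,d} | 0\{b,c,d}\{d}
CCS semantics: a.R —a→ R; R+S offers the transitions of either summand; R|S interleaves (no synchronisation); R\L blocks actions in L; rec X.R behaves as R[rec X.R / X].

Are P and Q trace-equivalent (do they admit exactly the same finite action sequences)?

Reachable graph of P (2 states):
  s0 = c.0\{a,c,d} | 0\{b,c,d}\{d} | -c-> s1
  s1 = 0\{a,c,d} | 0\{b,c,d}\{d} | ∅
Reachable graph of Q (2 states):
  t0 = a.0\{a,c,d} | 0\{b,c,d}\{d} | -a-> t1
  t1 = 0\{a,c,d} | 0\{b,c,d}\{d} | ∅
Trace ⟨c⟩ through P, begin at {s0}:
  [1] c ⇒ {s1}
  — P admits the full trace.
Trace ⟨c⟩ through Q, begin at {t0}:
  [1] c ⇒ ∅ (Q stuck)

trace-distinct — witness ⟨c⟩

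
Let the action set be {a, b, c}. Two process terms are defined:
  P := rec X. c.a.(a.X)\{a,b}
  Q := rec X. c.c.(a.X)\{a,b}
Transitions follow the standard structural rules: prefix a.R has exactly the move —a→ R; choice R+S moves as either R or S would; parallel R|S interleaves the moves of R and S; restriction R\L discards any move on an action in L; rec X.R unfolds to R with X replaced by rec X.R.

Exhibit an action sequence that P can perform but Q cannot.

ca

LTS(P): 3 reachable states
  s0 = rec X. c.a.(a.X)\{a,b} ⊢ -c-> s1
  s1 = a.(a.(rec X. c.a.(a.X)\{a,b}))\{a,b} ⊢ -a-> s2
  s2 = (a.(rec X. c.a.(a.X)\{a,b}))\{a,b} ⊢ stopped
LTS(Q): 3 reachable states
  t0 = rec X. c.c.(a.X)\{a,b} ⊢ -c-> t1
  t1 = c.(a.(rec X. c.c.(a.X)\{a,b}))\{a,b} ⊢ -c-> t2
  t2 = (a.(rec X. c.c.(a.X)\{a,b}))\{a,b} ⊢ stopped
Run σ = ⟨ca⟩ on P: start {s0}
  [1] c ⇒ {s1}
  [2] a ⇒ {s2}
  P completes σ.
Run σ = ⟨ca⟩ on Q: start {t0}
  [1] c ⇒ {t1}
  [2] a ⇒ ∅  — Q cannot continue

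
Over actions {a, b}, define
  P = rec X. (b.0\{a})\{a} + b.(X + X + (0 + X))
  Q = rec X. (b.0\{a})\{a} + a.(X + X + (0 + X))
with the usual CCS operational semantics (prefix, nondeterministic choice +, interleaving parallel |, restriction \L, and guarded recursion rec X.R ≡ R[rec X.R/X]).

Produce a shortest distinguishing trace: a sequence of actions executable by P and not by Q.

Reachable graph of P (3 states):
  p0 = rec X. (b.0\{a})\{a} + b.(X + X + (0 + X)) :: ··b··> p1, ··b··> p2
  p1 = (rec X. (b.0\{a})\{a} + b.(X + X + (0 + X))) + (rec X. (b.0\{a})\{a} + b.(X + X + (0 + X))) + (0 + (rec X. (b.0\{a})\{a} + b.(X + X + (0 + X)))) :: ··b··> p1, ··b··> p2
  p2 = 0\{a}\{a} :: stopped
Reachable graph of Q (3 states):
  q0 = rec X. (b.0\{a})\{a} + a.(X + X + (0 + X)) :: ··a··> q1, ··b··> q2
  q1 = (rec X. (b.0\{a})\{a} + a.(X + X + (0 + X))) + (rec X. (b.0\{a})\{a} + a.(X + X + (0 + X))) + (0 + (rec X. (b.0\{a})\{a} + a.(X + X + (0 + X)))) :: ··a··> q1, ··b··> q2
  q2 = 0\{a}\{a} :: stopped
Executing bb from P (initial set {p0}):
  step 1 (b): {p1, p2}
  step 2 (b): {p1, p2}
  P completes σ.
Executing bb from Q (initial set {q0}):
  step 1 (b): {q2}
  step 2 (b): no successor for Q

bb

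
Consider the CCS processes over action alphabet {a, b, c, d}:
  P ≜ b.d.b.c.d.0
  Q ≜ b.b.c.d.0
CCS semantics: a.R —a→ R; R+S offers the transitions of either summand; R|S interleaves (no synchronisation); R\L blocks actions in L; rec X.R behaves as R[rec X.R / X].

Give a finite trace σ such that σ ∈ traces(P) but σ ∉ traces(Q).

bd

P's transition system — 6 states:
  s0 = b.d.b.c.d.0 ⊢ ··b··> s1
  s1 = d.b.c.d.0 ⊢ ··d··> s2
  s2 = b.c.d.0 ⊢ ··b··> s3
  s3 = c.d.0 ⊢ ··c··> s4
  s4 = d.0 ⊢ ··d··> s5
  s5 = 0 ⊢ stopped
Q's transition system — 5 states:
  t0 = b.b.c.d.0 ⊢ ··b··> t1
  t1 = b.c.d.0 ⊢ ··b··> t2
  t2 = c.d.0 ⊢ ··c··> t3
  t3 = d.0 ⊢ ··d··> t4
  t4 = 0 ⊢ stopped
Run σ = ⟨bd⟩ on P: start {s0}
  [1] b ⇒ {s1}
  [2] d ⇒ {s2}
  ✓ P
Run σ = ⟨bd⟩ on Q: start {t0}
  [1] b ⇒ {t1}
  [2] d ⇒ ∅ (Q stuck)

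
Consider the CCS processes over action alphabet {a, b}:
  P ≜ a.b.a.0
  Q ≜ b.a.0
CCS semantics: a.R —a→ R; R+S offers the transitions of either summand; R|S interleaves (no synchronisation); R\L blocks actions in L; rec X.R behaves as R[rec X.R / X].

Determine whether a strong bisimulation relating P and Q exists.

P's transition system — 4 states:
  p0 = a.b.a.0 :: -a-> p1
  p1 = b.a.0 :: -b-> p2
  p2 = a.0 :: -a-> p3
  p3 = 0 :: ·
Q's transition system — 3 states:
  q0 = b.a.0 :: -b-> q1
  q1 = a.0 :: -a-> q2
  q2 = 0 :: ·
Coarsest stable partition (strong bisimilarity classes):
  B0 = {p0}
  B1 = {p1, q0}
  B2 = {p2, q1}
  B3 = {p3, q2}
p0 ∈ B0, q0 ∈ B1 → different blocks

NO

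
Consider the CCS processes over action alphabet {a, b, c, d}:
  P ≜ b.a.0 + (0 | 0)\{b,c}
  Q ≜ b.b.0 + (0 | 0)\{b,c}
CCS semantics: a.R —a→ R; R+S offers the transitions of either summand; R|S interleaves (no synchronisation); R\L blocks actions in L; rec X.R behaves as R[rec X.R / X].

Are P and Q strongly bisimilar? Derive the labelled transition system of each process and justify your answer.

Reachable graph of P (3 states):
  m0 = b.a.0 + (0 | 0)\{b,c} :: --b--▸ m1
  m1 = a.0 :: --a--▸ m2
  m2 = 0 :: ∅
Reachable graph of Q (3 states):
  n0 = b.b.0 + (0 | 0)\{b,c} :: --b--▸ n1
  n1 = b.0 :: --b--▸ n2
  n2 = 0 :: ∅
Coarsest stable partition (strong bisimilarity classes):
  B0 = {m0}
  B1 = {m1}
  B2 = {m2, n2}
  B3 = {n0}
  B4 = {n1}
m0 ∈ B0, n0 ∈ B3 → different blocks

NO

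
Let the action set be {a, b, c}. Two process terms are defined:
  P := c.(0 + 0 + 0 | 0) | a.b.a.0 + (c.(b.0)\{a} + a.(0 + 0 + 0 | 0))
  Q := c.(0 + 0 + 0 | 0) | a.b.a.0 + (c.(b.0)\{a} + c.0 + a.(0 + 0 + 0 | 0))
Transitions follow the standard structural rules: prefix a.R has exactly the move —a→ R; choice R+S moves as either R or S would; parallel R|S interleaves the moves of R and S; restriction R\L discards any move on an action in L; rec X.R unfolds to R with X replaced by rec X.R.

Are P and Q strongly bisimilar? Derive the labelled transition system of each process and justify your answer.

P ≁ Q

LTS(P): 11 reachable states
  p0 = c.(0 + 0 + 0 | 0) | a.b.a.0 + (c.(b.0)\{a} + a.(0 + 0 + 0 | 0)) | -a-> p1, -a-> p2, -c-> p3, -c-> p4
  p1 = 0 + 0 + 0 | 0 | stopped
  p2 = c.(0 + 0 + 0 | 0) | b.a.0 | -b-> p5, -c-> p6
  p3 = (0 + 0 + 0 | 0) | a.b.a.0 | -a-> p6
  p4 = (b.0)\{a} | -b-> p7
  p5 = c.(0 + 0 + 0 | 0) | a.0 | -a-> p8, -c-> p9
  p6 = (0 + 0 + 0 | 0) | b.a.0 | -b-> p9
  p7 = 0\{a} | stopped
  p8 = c.(0 + 0 + 0 | 0) | 0 | -c-> p10
  p9 = (0 + 0 + 0 | 0) | a.0 | -a-> p10
  p10 = (0 + 0 + 0 | 0) | 0 | stopped
LTS(Q): 12 reachable states
  q0 = c.(0 + 0 + 0 | 0) | a.b.a.0 + (c.(b.0)\{a} + c.0 + a.(0 + 0 + 0 | 0)) | -a-> q1, -a-> q2, -c-> q3, -c-> q4, -c-> q5
  q1 = 0 + 0 + 0 | 0 | stopped
  q2 = c.(0 + 0 + 0 | 0) | b.a.0 | -b-> q6, -c-> q7
  q3 = (0 + 0 + 0 | 0) | a.b.a.0 | -a-> q7
  q4 = (b.0)\{a} | -b-> q8
  q5 = 0 | stopped
  q6 = c.(0 + 0 + 0 | 0) | a.0 | -a-> q9, -c-> q10
  q7 = (0 + 0 + 0 | 0) | b.a.0 | -b-> q10
  q8 = 0\{a} | stopped
  q9 = c.(0 + 0 + 0 | 0) | 0 | -c-> q11
  q10 = (0 + 0 + 0 | 0) | a.0 | -a-> q11
  q11 = (0 + 0 + 0 | 0) | 0 | stopped
Partition-refinement fixed point:
  B0 = {p0}
  B1 = {p1, p10, p7, q1, q11, q5, q8}
  B2 = {p4, q4}
  B3 = {p3, q3}
  B4 = {p6, q7}
  B5 = {p9, q10}
  B6 = {p2, q2}
  B7 = {p5, q6}
  B8 = {p8, q9}
  B9 = {q0}
p0 ∈ B0, q0 ∈ B9 → different blocks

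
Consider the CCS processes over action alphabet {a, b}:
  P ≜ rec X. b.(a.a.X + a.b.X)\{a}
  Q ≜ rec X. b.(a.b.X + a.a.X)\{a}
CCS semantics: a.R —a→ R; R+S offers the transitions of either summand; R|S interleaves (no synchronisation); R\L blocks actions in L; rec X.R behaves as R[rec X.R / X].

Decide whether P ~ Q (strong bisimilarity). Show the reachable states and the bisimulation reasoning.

P's transition system — 2 states:
  s0 = rec X. b.(a.a.X + a.b.X)\{a} ⊢ -b-> s1
  s1 = (a.a.(rec X. b.(a.a.X + a.b.X)\{a}) + a.b.(rec X. b.(a.a.X + a.b.X)\{a}))\{a} ⊢ ∅
Q's transition system — 2 states:
  t0 = rec X. b.(a.b.X + a.a.X)\{a} ⊢ -b-> t1
  t1 = (a.b.(rec X. b.(a.b.X + a.a.X)\{a}) + a.a.(rec X. b.(a.b.X + a.a.X)\{a}))\{a} ⊢ ∅
Bisimilarity quotient blocks:
  B0 = {s0, t0}
  B1 = {s1, t1}
s0 ∈ B0, t0 ∈ B0 → same block

bisimilar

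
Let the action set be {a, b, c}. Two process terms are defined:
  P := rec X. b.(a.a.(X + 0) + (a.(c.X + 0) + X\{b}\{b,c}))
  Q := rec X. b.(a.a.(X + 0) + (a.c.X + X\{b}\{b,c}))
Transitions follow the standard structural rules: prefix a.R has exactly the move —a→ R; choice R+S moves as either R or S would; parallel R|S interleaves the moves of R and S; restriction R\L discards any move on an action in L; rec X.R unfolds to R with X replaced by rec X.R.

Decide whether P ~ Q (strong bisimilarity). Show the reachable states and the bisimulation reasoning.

bisimilar

P's transition system — 5 states:
  m0 = rec X. b.(a.a.(X + 0) + (a.(c.X + 0) + X\{b}\{b,c})) → —b→ m1
  m1 = a.a.((rec X. b.(a.a.(X + 0) + (a.(c.X + 0) + X\{b}\{b,c}))) + 0) + (a.(c.(rec X. b.(a.a.(X + 0) + (a.(c.X + 0) + X\{b}\{b,c}))) + 0) + (rec X. b.(a.a.(X + 0) + (a.(c.X + 0) + X\{b}\{b,c})))\{b}\{b,c}) → —a→ m2, —a→ m3
  m2 = a.((rec X. b.(a.a.(X + 0) + (a.(c.X + 0) + X\{b}\{b,c}))) + 0) → —a→ m4
  m3 = c.(rec X. b.(a.a.(X + 0) + (a.(c.X + 0) + X\{b}\{b,c}))) + 0 → —c→ m0
  m4 = (rec X. b.(a.a.(X + 0) + (a.(c.X + 0) + X\{b}\{b,c}))) + 0 → —b→ m1
Q's transition system — 5 states:
  n0 = rec X. b.(a.a.(X + 0) + (a.c.X + X\{b}\{b,c})) → —b→ n1
  n1 = a.a.((rec X. b.(a.a.(X + 0) + (a.c.X + X\{b}\{b,c}))) + 0) + (a.c.(rec X. b.(a.a.(X + 0) + (a.c.X + X\{b}\{b,c}))) + (rec X. b.(a.a.(X + 0) + (a.c.X + X\{b}\{b,c})))\{b}\{b,c}) → —a→ n2, —a→ n3
  n2 = a.((rec X. b.(a.a.(X + 0) + (a.c.X + X\{b}\{b,c}))) + 0) → —a→ n4
  n3 = c.(rec X. b.(a.a.(X + 0) + (a.c.X + X\{b}\{b,c}))) → —c→ n0
  n4 = (rec X. b.(a.a.(X + 0) + (a.c.X + X\{b}\{b,c}))) + 0 → —b→ n1
Partition-refinement fixed point:
  B0 = {m0, m4, n0, n4}
  B1 = {m1, n1}
  B2 = {m3, n3}
  B3 = {m2, n2}
m0 ∈ B0, n0 ∈ B0 → same block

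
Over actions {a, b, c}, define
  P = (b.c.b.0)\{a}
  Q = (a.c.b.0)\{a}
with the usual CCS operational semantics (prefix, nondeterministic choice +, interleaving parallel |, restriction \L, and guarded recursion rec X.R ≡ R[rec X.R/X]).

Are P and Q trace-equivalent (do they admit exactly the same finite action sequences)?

P's transition system — 4 states:
  s0 = (b.c.b.0)\{a} → --b--▸ s1
  s1 = (c.b.0)\{a} → --c--▸ s2
  s2 = (b.0)\{a} → --b--▸ s3
  s3 = 0\{a} → stopped
Q's transition system — 1 states:
  t0 = (a.c.b.0)\{a} → stopped
Run σ = ⟨b⟩ on P: start {s0}
  step 1 (b): {s1}
  — P admits the full trace.
Run σ = ⟨b⟩ on Q: start {t0}
  step 1 (b): ∅  — Q cannot continue

traces(P) ≠ traces(Q) — witness ⟨b⟩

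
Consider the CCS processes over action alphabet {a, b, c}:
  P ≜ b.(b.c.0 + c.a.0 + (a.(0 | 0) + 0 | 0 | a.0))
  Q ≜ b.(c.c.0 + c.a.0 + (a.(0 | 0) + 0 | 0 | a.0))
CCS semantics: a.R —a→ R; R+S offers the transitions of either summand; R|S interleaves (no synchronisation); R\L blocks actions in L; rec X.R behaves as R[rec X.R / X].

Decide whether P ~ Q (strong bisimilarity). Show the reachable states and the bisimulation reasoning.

P ≁ Q

Reachable graph of P (7 states):
  p0 = b.(b.c.0 + c.a.0 + (a.(0 | 0) + 0 | 0 | a.0)) | --b--▸ p1
  p1 = b.c.0 + c.a.0 + (a.(0 | 0) + 0 | 0 | a.0) | --a--▸ p2, --a--▸ p3, --b--▸ p4, --c--▸ p5
  p2 = 0 | 0 | deadlocked
  p3 = 0 | 0 | 0 | deadlocked
  p4 = c.0 | --c--▸ p6
  p5 = a.0 | --a--▸ p6
  p6 = 0 | deadlocked
Reachable graph of Q (7 states):
  q0 = b.(c.c.0 + c.a.0 + (a.(0 | 0) + 0 | 0 | a.0)) | --b--▸ q1
  q1 = c.c.0 + c.a.0 + (a.(0 | 0) + 0 | 0 | a.0) | --a--▸ q2, --a--▸ q3, --c--▸ q4, --c--▸ q5
  q2 = 0 | 0 | deadlocked
  q3 = 0 | 0 | 0 | deadlocked
  q4 = a.0 | --a--▸ q6
  q5 = c.0 | --c--▸ q6
  q6 = 0 | deadlocked
Partition-refinement fixed point:
  B0 = {p0}
  B1 = {p1}
  B2 = {p2, p3, p6, q2, q3, q6}
  B3 = {p4, q5}
  B4 = {p5, q4}
  B5 = {q0}
  B6 = {q1}
p0 ∈ B0, q0 ∈ B5 → different blocks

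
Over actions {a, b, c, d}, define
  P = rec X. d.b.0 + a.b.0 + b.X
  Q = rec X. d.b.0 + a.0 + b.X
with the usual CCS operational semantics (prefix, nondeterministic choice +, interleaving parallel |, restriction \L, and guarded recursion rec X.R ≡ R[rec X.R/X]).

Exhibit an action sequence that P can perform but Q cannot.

Reachable graph of P (3 states):
  p0 = rec X. d.b.0 + a.b.0 + b.X :: =a=> p1, =b=> p0, =d=> p1
  p1 = b.0 :: =b=> p2
  p2 = 0 :: ·
Reachable graph of Q (3 states):
  q0 = rec X. d.b.0 + a.0 + b.X :: =a=> q1, =b=> q0, =d=> q2
  q1 = 0 :: ·
  q2 = b.0 :: =b=> q1
Executing ab from P (initial set {p0}):
  after a @ step 1: {p1}
  after b @ step 2: {p2}
  P completes σ.
Executing ab from Q (initial set {q0}):
  after a @ step 1: {q1}
  after b @ step 2: ∅ (Q stuck)

ab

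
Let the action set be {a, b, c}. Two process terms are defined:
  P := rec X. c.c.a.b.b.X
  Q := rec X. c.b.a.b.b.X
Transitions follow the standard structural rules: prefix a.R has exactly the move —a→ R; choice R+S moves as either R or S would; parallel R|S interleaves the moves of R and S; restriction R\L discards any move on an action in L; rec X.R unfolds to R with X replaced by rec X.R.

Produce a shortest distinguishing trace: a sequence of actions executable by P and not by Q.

cc

LTS(P): 5 reachable states
  p0 = rec X. c.c.a.b.b.X | =c=> p1
  p1 = c.a.b.b.(rec X. c.c.a.b.b.X) | =c=> p2
  p2 = a.b.b.(rec X. c.c.a.b.b.X) | =a=> p3
  p3 = b.b.(rec X. c.c.a.b.b.X) | =b=> p4
  p4 = b.(rec X. c.c.a.b.b.X) | =b=> p0
LTS(Q): 5 reachable states
  q0 = rec X. c.b.a.b.b.X | =c=> q1
  q1 = b.a.b.b.(rec X. c.b.a.b.b.X) | =b=> q2
  q2 = a.b.b.(rec X. c.b.a.b.b.X) | =a=> q3
  q3 = b.b.(rec X. c.b.a.b.b.X) | =b=> q4
  q4 = b.(rec X. c.b.a.b.b.X) | =b=> q0
Executing cc from P (initial set {p0}):
  after c @ step 1: {p1}
  after c @ step 2: {p2}
  ✓ P
Executing cc from Q (initial set {q0}):
  after c @ step 1: {q1}
  after c @ step 2: no successor for Q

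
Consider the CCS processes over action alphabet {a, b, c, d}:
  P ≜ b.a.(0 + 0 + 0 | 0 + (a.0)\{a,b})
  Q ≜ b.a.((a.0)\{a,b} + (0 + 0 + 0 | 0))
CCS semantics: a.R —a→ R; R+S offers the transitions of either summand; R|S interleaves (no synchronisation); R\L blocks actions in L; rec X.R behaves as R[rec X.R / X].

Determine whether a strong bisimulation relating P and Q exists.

P's transition system — 3 states:
  u0 = b.a.(0 + 0 + 0 | 0 + (a.0)\{a,b}) :: =b=> u1
  u1 = a.(0 + 0 + 0 | 0 + (a.0)\{a,b}) :: =a=> u2
  u2 = 0 + 0 + 0 | 0 + (a.0)\{a,b} :: deadlocked
Q's transition system — 3 states:
  v0 = b.a.((a.0)\{a,b} + (0 + 0 + 0 | 0)) :: =b=> v1
  v1 = a.((a.0)\{a,b} + (0 + 0 + 0 | 0)) :: =a=> v2
  v2 = (a.0)\{a,b} + (0 + 0 + 0 | 0) :: deadlocked
Partition-refinement fixed point:
  B0 = {u0, v0}
  B1 = {u1, v1}
  B2 = {u2, v2}
u0 ∈ B0, v0 ∈ B0 → same block

bisimilar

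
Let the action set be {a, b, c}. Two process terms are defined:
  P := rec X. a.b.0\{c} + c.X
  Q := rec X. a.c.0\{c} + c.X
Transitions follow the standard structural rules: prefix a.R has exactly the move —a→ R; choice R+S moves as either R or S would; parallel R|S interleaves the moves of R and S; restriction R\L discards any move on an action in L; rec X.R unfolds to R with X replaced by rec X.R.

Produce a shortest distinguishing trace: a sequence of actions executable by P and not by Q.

ab

Reachable graph of P (3 states):
  m0 = rec X. a.b.0\{c} + c.X ⊢ ··a··> m1, ··c··> m0
  m1 = b.0\{c} ⊢ ··b··> m2
  m2 = 0\{c} ⊢ ∅
Reachable graph of Q (3 states):
  n0 = rec X. a.c.0\{c} + c.X ⊢ ··a··> n1, ··c··> n0
  n1 = c.0\{c} ⊢ ··c··> n2
  n2 = 0\{c} ⊢ ∅
Executing ab from P (initial set {m0}):
  step 1 (a): {m1}
  step 2 (b): {m2}
  P completes σ.
Executing ab from Q (initial set {n0}):
  step 1 (a): {n1}
  step 2 (b): ∅  — Q cannot continue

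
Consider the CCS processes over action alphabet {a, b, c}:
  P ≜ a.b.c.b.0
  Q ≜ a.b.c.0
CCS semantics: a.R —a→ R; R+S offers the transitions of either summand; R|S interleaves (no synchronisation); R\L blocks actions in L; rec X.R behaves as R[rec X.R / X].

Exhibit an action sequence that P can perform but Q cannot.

abcb

LTS(P): 5 reachable states
  p0 = a.b.c.b.0 ⊢ =a=> p1
  p1 = b.c.b.0 ⊢ =b=> p2
  p2 = c.b.0 ⊢ =c=> p3
  p3 = b.0 ⊢ =b=> p4
  p4 = 0 ⊢ stopped
LTS(Q): 4 reachable states
  q0 = a.b.c.0 ⊢ =a=> q1
  q1 = b.c.0 ⊢ =b=> q2
  q2 = c.0 ⊢ =c=> q3
  q3 = 0 ⊢ stopped
Trace ⟨abcb⟩ through P, begin at {p0}:
  after a @ step 1: {p1}
  after b @ step 2: {p2}
  after c @ step 3: {p3}
  after b @ step 4: {p4}
  — P admits the full trace.
Trace ⟨abcb⟩ through Q, begin at {q0}:
  after a @ step 1: {q1}
  after b @ step 2: {q2}
  after c @ step 3: {q3}
  after b @ step 4: ∅ (Q stuck)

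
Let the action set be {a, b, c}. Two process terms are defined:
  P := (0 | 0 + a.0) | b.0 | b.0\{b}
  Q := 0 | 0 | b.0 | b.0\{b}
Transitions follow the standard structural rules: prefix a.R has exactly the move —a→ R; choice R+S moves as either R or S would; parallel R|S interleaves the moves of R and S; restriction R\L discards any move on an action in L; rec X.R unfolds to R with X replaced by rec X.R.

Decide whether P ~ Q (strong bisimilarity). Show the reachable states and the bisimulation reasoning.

P's transition system — 8 states:
  s0 = (0 | 0 + a.0) | b.0 | b.0\{b} → --a--▸ s1, --b--▸ s2, --b--▸ s3
  s1 = 0 | b.0 | b.0\{b} → --b--▸ s4, --b--▸ s5
  s2 = (0 | 0 + a.0) | 0 | b.0\{b} → --a--▸ s4, --b--▸ s6
  s3 = (0 | 0 + a.0) | b.0 | 0\{b} → --a--▸ s5, --b--▸ s6
  s4 = 0 | 0 | b.0\{b} → --b--▸ s7
  s5 = 0 | b.0 | 0\{b} → --b--▸ s7
  s6 = (0 | 0 + a.0) | 0 | 0\{b} → --a--▸ s7
  s7 = 0 | 0 | 0\{b} → ·
Q's transition system — 4 states:
  t0 = 0 | 0 | b.0 | b.0\{b} → --b--▸ t1, --b--▸ t2
  t1 = 0 | 0 | 0 | b.0\{b} → --b--▸ t3
  t2 = 0 | 0 | b.0 | 0\{b} → --b--▸ t3
  t3 = 0 | 0 | 0 | 0\{b} → ·
Partition-refinement fixed point:
  B0 = {s0}
  B1 = {s2, s3}
  B2 = {s6}
  B3 = {s7, t3}
  B4 = {s4, s5, t1, t2}
  B5 = {s1, t0}
s0 ∈ B0, t0 ∈ B5 → different blocks

P ≁ Q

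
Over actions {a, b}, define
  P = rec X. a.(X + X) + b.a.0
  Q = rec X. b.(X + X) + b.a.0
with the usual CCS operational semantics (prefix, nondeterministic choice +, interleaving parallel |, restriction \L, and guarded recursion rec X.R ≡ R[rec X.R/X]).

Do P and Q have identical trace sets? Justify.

P's transition system — 4 states:
  p0 = rec X. a.(X + X) + b.a.0 | --a--▸ p1, --b--▸ p2
  p1 = (rec X. a.(X + X) + b.a.0) + (rec X. a.(X + X) + b.a.0) | --a--▸ p1, --b--▸ p2
  p2 = a.0 | --a--▸ p3
  p3 = 0 | ∅
Q's transition system — 4 states:
  q0 = rec X. b.(X + X) + b.a.0 | --b--▸ q1, --b--▸ q2
  q1 = (rec X. b.(X + X) + b.a.0) + (rec X. b.(X + X) + b.a.0) | --b--▸ q1, --b--▸ q2
  q2 = a.0 | --a--▸ q3
  q3 = 0 | ∅
Executing a from P (initial set {p0}):
  [1] a ⇒ {p1}
  ✓ P
Executing a from Q (initial set {q0}):
  [1] a ⇒ no successor for Q

trace-distinct — witness ⟨a⟩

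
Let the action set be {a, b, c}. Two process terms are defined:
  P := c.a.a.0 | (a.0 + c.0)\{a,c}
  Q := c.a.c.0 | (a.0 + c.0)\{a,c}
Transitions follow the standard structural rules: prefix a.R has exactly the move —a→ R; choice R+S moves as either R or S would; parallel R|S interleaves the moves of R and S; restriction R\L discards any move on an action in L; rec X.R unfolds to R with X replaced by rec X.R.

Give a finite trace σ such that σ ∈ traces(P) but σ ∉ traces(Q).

LTS(P): 4 reachable states
  p0 = c.a.a.0 | (a.0 + c.0)\{a,c} → --c--▸ p1
  p1 = a.a.0 | (a.0 + c.0)\{a,c} → --a--▸ p2
  p2 = a.0 | (a.0 + c.0)\{a,c} → --a--▸ p3
  p3 = 0 | (a.0 + c.0)\{a,c} → stopped
LTS(Q): 4 reachable states
  q0 = c.a.c.0 | (a.0 + c.0)\{a,c} → --c--▸ q1
  q1 = a.c.0 | (a.0 + c.0)\{a,c} → --a--▸ q2
  q2 = c.0 | (a.0 + c.0)\{a,c} → --c--▸ q3
  q3 = 0 | (a.0 + c.0)\{a,c} → stopped
Trace ⟨caa⟩ through P, begin at {p0}:
  after c @ step 1: {p1}
  after a @ step 2: {p2}
  after a @ step 3: {p3}
  ✓ P
Trace ⟨caa⟩ through Q, begin at {q0}:
  after c @ step 1: {q1}
  after a @ step 2: {q2}
  after a @ step 3: ∅  — Q cannot continue

caa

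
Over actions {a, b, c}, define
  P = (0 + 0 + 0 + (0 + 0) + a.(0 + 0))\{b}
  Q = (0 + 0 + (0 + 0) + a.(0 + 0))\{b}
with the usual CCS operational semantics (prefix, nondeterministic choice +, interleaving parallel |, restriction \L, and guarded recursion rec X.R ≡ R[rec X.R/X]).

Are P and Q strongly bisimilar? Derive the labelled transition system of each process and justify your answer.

P's transition system — 2 states:
  s0 = (0 + 0 + 0 + (0 + 0) + a.(0 + 0))\{b} :: =a=> s1
  s1 = (0 + 0)\{b} :: ∅
Q's transition system — 2 states:
  t0 = (0 + 0 + (0 + 0) + a.(0 + 0))\{b} :: =a=> t1
  t1 = (0 + 0)\{b} :: ∅
Coarsest stable partition (strong bisimilarity classes):
  B0 = {s0, t0}
  B1 = {s1, t1}
s0 ∈ B0, t0 ∈ B0 → same block

bisimilar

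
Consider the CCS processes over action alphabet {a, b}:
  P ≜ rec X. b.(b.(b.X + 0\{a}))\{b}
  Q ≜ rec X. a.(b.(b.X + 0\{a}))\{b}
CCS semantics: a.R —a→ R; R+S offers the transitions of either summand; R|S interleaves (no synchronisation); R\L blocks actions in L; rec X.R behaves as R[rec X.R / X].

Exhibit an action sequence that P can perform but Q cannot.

LTS(P): 2 reachable states
  s0 = rec X. b.(b.(b.X + 0\{a}))\{b} :: ··b··> s1
  s1 = (b.(b.(rec X. b.(b.(b.X + 0\{a}))\{b}) + 0\{a}))\{b} :: ·
LTS(Q): 2 reachable states
  t0 = rec X. a.(b.(b.X + 0\{a}))\{b} :: ··a··> t1
  t1 = (b.(b.(rec X. a.(b.(b.X + 0\{a}))\{b}) + 0\{a}))\{b} :: ·
Run σ = ⟨b⟩ on P: start {s0}
  after b @ step 1: {s1}
  ✓ P
Run σ = ⟨b⟩ on Q: start {t0}
  after b @ step 1: ∅  — Q cannot continue

b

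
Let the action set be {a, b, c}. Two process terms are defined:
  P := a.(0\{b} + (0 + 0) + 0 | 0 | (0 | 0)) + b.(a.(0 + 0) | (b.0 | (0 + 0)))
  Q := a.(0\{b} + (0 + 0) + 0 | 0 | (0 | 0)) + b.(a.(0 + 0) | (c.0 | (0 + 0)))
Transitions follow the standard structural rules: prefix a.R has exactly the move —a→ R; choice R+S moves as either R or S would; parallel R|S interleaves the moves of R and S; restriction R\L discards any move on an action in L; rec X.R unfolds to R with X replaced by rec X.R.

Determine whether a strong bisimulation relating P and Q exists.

not bisimilar

P's transition system — 6 states:
  p0 = a.(0\{b} + (0 + 0) + 0 | 0 | (0 | 0)) + b.(a.(0 + 0) | (b.0 | (0 + 0))) → --a--▸ p1, --b--▸ p2
  p1 = 0\{b} + (0 + 0) + 0 | 0 | (0 | 0) → deadlocked
  p2 = a.(0 + 0) | (b.0 | (0 + 0)) → --a--▸ p3, --b--▸ p4
  p3 = (0 + 0) | (b.0 | (0 + 0)) → --b--▸ p5
  p4 = a.(0 + 0) | (0 | (0 + 0)) → --a--▸ p5
  p5 = (0 + 0) | (0 | (0 + 0)) → deadlocked
Q's transition system — 6 states:
  q0 = a.(0\{b} + (0 + 0) + 0 | 0 | (0 | 0)) + b.(a.(0 + 0) | (c.0 | (0 + 0))) → --a--▸ q1, --b--▸ q2
  q1 = 0\{b} + (0 + 0) + 0 | 0 | (0 | 0) → deadlocked
  q2 = a.(0 + 0) | (c.0 | (0 + 0)) → --a--▸ q3, --c--▸ q4
  q3 = (0 + 0) | (c.0 | (0 + 0)) → --c--▸ q5
  q4 = a.(0 + 0) | (0 | (0 + 0)) → --a--▸ q5
  q5 = (0 + 0) | (0 | (0 + 0)) → deadlocked
Coarsest stable partition (strong bisimilarity classes):
  B0 = {p0}
  B1 = {p2}
  B2 = {p3}
  B3 = {p1, p5, q1, q5}
  B4 = {p4, q4}
  B5 = {q0}
  B6 = {q2}
  B7 = {q3}
p0 ∈ B0, q0 ∈ B5 → different blocks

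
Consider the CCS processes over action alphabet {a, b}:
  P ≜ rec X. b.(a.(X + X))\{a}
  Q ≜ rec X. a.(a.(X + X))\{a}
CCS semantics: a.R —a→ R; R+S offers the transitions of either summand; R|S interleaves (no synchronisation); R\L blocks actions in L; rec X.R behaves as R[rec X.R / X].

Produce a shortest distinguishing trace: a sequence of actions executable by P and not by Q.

b

P's transition system — 2 states:
  s0 = rec X. b.(a.(X + X))\{a} ⊢ =b=> s1
  s1 = (a.((rec X. b.(a.(X + X))\{a}) + (rec X. b.(a.(X + X))\{a})))\{a} ⊢ stopped
Q's transition system — 2 states:
  t0 = rec X. a.(a.(X + X))\{a} ⊢ =a=> t1
  t1 = (a.((rec X. a.(a.(X + X))\{a}) + (rec X. a.(a.(X + X))\{a})))\{a} ⊢ stopped
Trace ⟨b⟩ through P, begin at {s0}:
  [1] b ⇒ {s1}
  — P admits the full trace.
Trace ⟨b⟩ through Q, begin at {t0}:
  [1] b ⇒ ∅ (Q stuck)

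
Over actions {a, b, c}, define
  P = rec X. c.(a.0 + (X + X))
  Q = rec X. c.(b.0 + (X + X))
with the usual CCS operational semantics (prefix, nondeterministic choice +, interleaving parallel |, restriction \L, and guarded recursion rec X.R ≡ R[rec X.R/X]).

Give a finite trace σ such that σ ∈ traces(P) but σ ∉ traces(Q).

ca

P's transition system — 3 states:
  m0 = rec X. c.(a.0 + (X + X)) ⊢ ··c··> m1
  m1 = a.0 + ((rec X. c.(a.0 + (X + X))) + (rec X. c.(a.0 + (X + X)))) ⊢ ··a··> m2, ··c··> m1
  m2 = 0 ⊢ ∅
Q's transition system — 3 states:
  n0 = rec X. c.(b.0 + (X + X)) ⊢ ··c··> n1
  n1 = b.0 + ((rec X. c.(b.0 + (X + X))) + (rec X. c.(b.0 + (X + X)))) ⊢ ··b··> n2, ··c··> n1
  n2 = 0 ⊢ ∅
Run σ = ⟨ca⟩ on P: start {m0}
  step 1 (c): {m1}
  step 2 (a): {m2}
  ✓ P
Run σ = ⟨ca⟩ on Q: start {n0}
  step 1 (c): {n1}
  step 2 (a): ∅ (Q stuck)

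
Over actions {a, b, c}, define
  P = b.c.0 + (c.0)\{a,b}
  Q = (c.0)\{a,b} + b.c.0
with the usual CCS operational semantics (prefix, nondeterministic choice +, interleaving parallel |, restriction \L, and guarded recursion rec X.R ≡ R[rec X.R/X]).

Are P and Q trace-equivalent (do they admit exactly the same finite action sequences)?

Reachable graph of P (4 states):
  m0 = b.c.0 + (c.0)\{a,b} ⊢ =b=> m1, =c=> m2
  m1 = c.0 ⊢ =c=> m3
  m2 = 0\{a,b} ⊢ (no moves)
  m3 = 0 ⊢ (no moves)
Reachable graph of Q (4 states):
  n0 = (c.0)\{a,b} + b.c.0 ⊢ =b=> n1, =c=> n2
  n1 = c.0 ⊢ =c=> n3
  n2 = 0\{a,b} ⊢ (no moves)
  n3 = 0 ⊢ (no moves)
Coarsest stable partition (strong bisimilarity classes):
  B0 = {m0, n0}
  B1 = {m1, n1}
  B2 = {m2, m3, n2, n3}
m0 ∈ B0, n0 ∈ B0 → same block
Bisimilar ⇒ trace-equivalent.

YES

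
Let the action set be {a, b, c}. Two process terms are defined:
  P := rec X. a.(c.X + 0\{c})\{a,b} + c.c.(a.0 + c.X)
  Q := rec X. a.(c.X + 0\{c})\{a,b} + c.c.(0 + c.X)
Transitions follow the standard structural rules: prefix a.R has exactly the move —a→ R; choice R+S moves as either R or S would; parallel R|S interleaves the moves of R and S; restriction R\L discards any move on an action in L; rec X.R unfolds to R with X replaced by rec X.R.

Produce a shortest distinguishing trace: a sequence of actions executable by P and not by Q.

P's transition system — 8 states:
  p0 = rec X. a.(c.X + 0\{c})\{a,b} + c.c.(a.0 + c.X) | --a--▸ p1, --c--▸ p2
  p1 = (c.(rec X. a.(c.X + 0\{c})\{a,b} + c.c.(a.0 + c.X)) + 0\{c})\{a,b} | --c--▸ p3
  p2 = c.(a.0 + c.(rec X. a.(c.X + 0\{c})\{a,b} + c.c.(a.0 + c.X))) | --c--▸ p4
  p3 = (rec X. a.(c.X + 0\{c})\{a,b} + c.c.(a.0 + c.X))\{a,b} | --c--▸ p5
  p4 = a.0 + c.(rec X. a.(c.X + 0\{c})\{a,b} + c.c.(a.0 + c.X)) | --a--▸ p6, --c--▸ p0
  p5 = (c.(a.0 + c.(rec X. a.(c.X + 0\{c})\{a,b} + c.c.(a.0 + c.X))))\{a,b} | --c--▸ p7
  p6 = 0 | ∅
  p7 = (a.0 + c.(rec X. a.(c.X + 0\{c})\{a,b} + c.c.(a.0 + c.X)))\{a,b} | --c--▸ p3
Q's transition system — 7 states:
  q0 = rec X. a.(c.X + 0\{c})\{a,b} + c.c.(0 + c.X) | --a--▸ q1, --c--▸ q2
  q1 = (c.(rec X. a.(c.X + 0\{c})\{a,b} + c.c.(0 + c.X)) + 0\{c})\{a,b} | --c--▸ q3
  q2 = c.(0 + c.(rec X. a.(c.X + 0\{c})\{a,b} + c.c.(0 + c.X))) | --c--▸ q4
  q3 = (rec X. a.(c.X + 0\{c})\{a,b} + c.c.(0 + c.X))\{a,b} | --c--▸ q5
  q4 = 0 + c.(rec X. a.(c.X + 0\{c})\{a,b} + c.c.(0 + c.X)) | --c--▸ q0
  q5 = (c.(0 + c.(rec X. a.(c.X + 0\{c})\{a,b} + c.c.(0 + c.X))))\{a,b} | --c--▸ q6
  q6 = (0 + c.(rec X. a.(c.X + 0\{c})\{a,b} + c.c.(0 + c.X)))\{a,b} | --c--▸ q3
Run σ = ⟨cca⟩ on P: start {p0}
  step 1 (c): {p2}
  step 2 (c): {p4}
  step 3 (a): {p6}
  ✓ P
Run σ = ⟨cca⟩ on Q: start {q0}
  step 1 (c): {q2}
  step 2 (c): {q4}
  step 3 (a): ∅ (Q stuck)

cca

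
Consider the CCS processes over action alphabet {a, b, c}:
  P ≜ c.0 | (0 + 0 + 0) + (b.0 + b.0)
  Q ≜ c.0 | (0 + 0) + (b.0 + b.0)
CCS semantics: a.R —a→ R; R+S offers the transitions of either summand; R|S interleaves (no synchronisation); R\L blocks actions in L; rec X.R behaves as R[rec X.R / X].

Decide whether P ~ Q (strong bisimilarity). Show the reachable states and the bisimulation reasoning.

Reachable graph of P (3 states):
  m0 = c.0 | (0 + 0 + 0) + (b.0 + b.0) ⊢ =b=> m1, =c=> m2
  m1 = 0 ⊢ (no moves)
  m2 = 0 | (0 + 0 + 0) ⊢ (no moves)
Reachable graph of Q (3 states):
  n0 = c.0 | (0 + 0) + (b.0 + b.0) ⊢ =b=> n1, =c=> n2
  n1 = 0 ⊢ (no moves)
  n2 = 0 | (0 + 0) ⊢ (no moves)
Coarsest stable partition (strong bisimilarity classes):
  B0 = {m0, n0}
  B1 = {m1, m2, n1, n2}
m0 ∈ B0, n0 ∈ B0 → same block

P ~ Q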